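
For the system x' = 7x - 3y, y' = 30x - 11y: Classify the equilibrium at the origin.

A = [[7,-3],[30,-11]]; det(A-λI) = λ^2 + 4λ + 13.
λ = -2 ± 3i: negative real part.

stable spiral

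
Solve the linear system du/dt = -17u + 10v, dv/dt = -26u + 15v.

u(t) = -c_1e^(-t)sin(2t) + 2c_1e^(-t)cos(2t) + 2c_2e^(-t)sin(2t) + c_2e^(-t)cos(2t), v(t) = -2c_1e^(-t)sin(2t) + 3c_1e^(-t)cos(2t) + 3c_2e^(-t)sin(2t) + 2c_2e^(-t)cos(2t)

Coefficient matrix A = [[-17, 10], [-26, 15]].
Characteristic polynomial det(A - λI) = λ^2 + 2λ + 5 = 0.
Eigenvalues λ = -1 ± 2i (complex conjugate pair).
For λ=-1+2i: an eigenvector is (2,3) - i(-1,-2) = (2 + i, 3 + 2i).
A real fundamental pair from Re and Im of e^((-1+2i)t)v: X_1 = e^(-t)(cos(2t)·(2,3) + sin(2t)·(-1,-2)), X_2 = e^(-t)(sin(2t)·(2,3) - cos(2t)·(-1,-2)).
General solution: c_1X_1 + c_2X_2.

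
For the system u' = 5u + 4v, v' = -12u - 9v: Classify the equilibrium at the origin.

stable node

A = [[5,4],[-12,-9]]; det(A-λI) = λ^2 + 4λ + 3.
λ = -1, -3: both negative.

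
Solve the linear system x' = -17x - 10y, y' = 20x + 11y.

x(t) = -C_1e^(-3t)sin(2t) - 2C_1e^(-3t)cos(2t) - 2C_2e^(-3t)sin(2t) + C_2e^(-3t)cos(2t), y(t) = C_1e^(-3t)sin(2t) + 3C_1e^(-3t)cos(2t) + 3C_2e^(-3t)sin(2t) - C_2e^(-3t)cos(2t)

Coefficient matrix A = [[-17, -10], [20, 11]].
Characteristic polynomial det(A - λI) = λ^2 + 6λ + 13 = 0.
Eigenvalues λ = -3 ± 2i (complex conjugate pair).
For λ=-3+2i: an eigenvector is (-2,3) - i(-1,1) = (-2 + i, 3 - i).
A real fundamental pair from Re and Im of e^((-3+2i)t)v: X_1 = e^(-3t)(cos(2t)·(-2,3) + sin(2t)·(-1,1)), X_2 = e^(-3t)(sin(2t)·(-2,3) - cos(2t)·(-1,1)).
General solution: C_1X_1 + C_2X_2.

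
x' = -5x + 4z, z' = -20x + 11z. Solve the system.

x(t) = K_1e^(3t)sin(4t) - K_2e^(3t)cos(4t), z(t) = 2K_1e^(3t)sin(4t) + K_1e^(3t)cos(4t) + K_2e^(3t)sin(4t) - 2K_2e^(3t)cos(4t)

Coefficient matrix A = [[-5, 4], [-20, 11]].
Characteristic polynomial det(A - λI) = λ^2 - 6λ + 25 = 0.
Eigenvalues λ = 3 ± 4i (complex conjugate pair).
For λ=3+4i: an eigenvector is (0,1) - i(1,2) = (0 - i, 1 - 2i).
A real fundamental pair from Re and Im of e^((3+4i)t)v: X_1 = e^(3t)(cos(4t)·(0,1) + sin(4t)·(1,2)), X_2 = e^(3t)(sin(4t)·(0,1) - cos(4t)·(1,2)).
General solution: K_1X_1 + K_2X_2.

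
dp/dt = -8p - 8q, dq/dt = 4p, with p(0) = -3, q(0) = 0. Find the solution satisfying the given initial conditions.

p(t) = 3e^(-4t)sin(4t) - 3e^(-4t)cos(4t), q(t) = -3e^(-4t)sin(4t)

Coefficient matrix A = [[-8, -8], [4, 0]].
Characteristic polynomial det(A - λI) = λ^2 + 8λ + 32 = 0.
Eigenvalues λ = -4 ± 4i (complex conjugate pair).
For λ=-4+4i: an eigenvector is (-1,0) - i(1,-1) = (-1 - i, 0 + i).
A real fundamental pair from Re and Im of e^((-4+4i)t)v: X_1 = e^(-4t)(cos(4t)·(-1,0) + sin(4t)·(1,-1)), X_2 = e^(-4t)(sin(4t)·(-1,0) - cos(4t)·(1,-1)).
General solution: K_1X_1 + K_2X_2.
Applying p(0)=-3, q(0)=0 gives K_1=3, K_2=0.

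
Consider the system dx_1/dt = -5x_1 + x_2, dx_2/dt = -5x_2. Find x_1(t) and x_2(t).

x_1(t) = C_1e^(-5t) + C_2te^(-5t) - 2C_2e^(-5t), x_2(t) = C_2e^(-5t)

Coefficient matrix A = [[-5, 1], [0, -5]].
Characteristic polynomial det(A - λI) = λ^2 + 10λ + 25 = 0.
Single eigenvalue λ = -5 with algebraic multiplicity 2.
Eigenvector v = (1,0); generalized eigenvector w with (A-λI)w=v is (-2,1).
General solution: e^(-5t)[C_1·v + C_2·(t·v + w)].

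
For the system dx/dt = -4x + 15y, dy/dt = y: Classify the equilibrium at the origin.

saddle

A = [[-4,15],[0,1]]; det(A-λI) = λ^2 + 3λ - 4.
λ = 1, -4: opposite signs.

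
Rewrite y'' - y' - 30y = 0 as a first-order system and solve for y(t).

Let x_1 = y, x_2 = y'. Then x_1' = x_2 and x_2' = 30x_1 + x_2.
A = [[0,1],[30,1]]; det(A-λI) = λ^2 - λ - 30.
Eigenvalues λ = -5, 6 with eigenvectors (1,-5), (1,6).

y(t) = C_1e^(-5t) + C_2e^(6t)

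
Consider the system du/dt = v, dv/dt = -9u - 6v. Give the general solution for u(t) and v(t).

u(t) = C_1e^(-3t) + C_2te^(-3t), v(t) = -3C_1e^(-3t) - 3C_2te^(-3t) + C_2e^(-3t)

Coefficient matrix A = [[0, 1], [-9, -6]].
Characteristic polynomial det(A - λI) = λ^2 + 6λ + 9 = 0.
Single eigenvalue λ = -3 with algebraic multiplicity 2.
Eigenvector v = (1,-3); generalized eigenvector w with (A-λI)w=v is (0,1).
General solution: e^(-3t)[C_1·v + C_2·(t·v + w)].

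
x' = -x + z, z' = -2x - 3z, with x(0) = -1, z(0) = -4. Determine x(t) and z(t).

Coefficient matrix A = [[-1, 1], [-2, -3]].
Characteristic polynomial det(A - λI) = λ^2 + 4λ + 5 = 0.
Eigenvalues λ = -2 ± i (complex conjugate pair).
For λ=-2+i: an eigenvector is (1,-1) - i(0,-1) = (1, -1 + i).
A real fundamental pair from Re and Im of e^((-2+i)t)v: X_1 = e^(-2t)(cos(t)·(1,-1) + sin(t)·(0,-1)), X_2 = e^(-2t)(sin(t)·(1,-1) - cos(t)·(0,-1)).
General solution: C_1X_1 + C_2X_2.
Applying x(0)=-1, z(0)=-4 gives C_1=-1, C_2=-5.

x(t) = -5e^(-2t)sin(t) - e^(-2t)cos(t), z(t) = 6e^(-2t)sin(t) - 4e^(-2t)cos(t)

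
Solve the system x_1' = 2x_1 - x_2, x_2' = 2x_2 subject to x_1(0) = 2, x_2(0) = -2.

Coefficient matrix A = [[2, -1], [0, 2]].
Characteristic polynomial det(A - λI) = λ^2 - 4λ + 4 = 0.
Single eigenvalue λ = 2 with algebraic multiplicity 2.
Eigenvector v = (-1,0); generalized eigenvector w with (A-λI)w=v is (1,1).
General solution: e^(2t)[K_1·v + K_2·(t·v + w)].
Applying x_1(0)=2, x_2(0)=-2 gives K_1=-4, K_2=-2.

x_1(t) = 2te^(2t) + 2e^(2t), x_2(t) = -2e^(2t)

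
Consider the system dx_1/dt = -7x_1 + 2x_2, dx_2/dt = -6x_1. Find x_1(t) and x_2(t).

Coefficient matrix A = [[-7, 2], [-6, 0]].
Characteristic polynomial det(A - λI) = λ^2 + 7λ + 12 = 0.
Eigenvalues λ = -3, -4.
For λ=-3: (A-λI) row 1 is [-4, 2], so an eigenvector is (1, 2).
For λ=-4: (A-λI) row 1 is [-3, 2], so an eigenvector is (-2, -3).
General solution: K_1e^(-3t)(1,2) + K_2e^(-4t)(-2,-3).

x_1(t) = K_1e^(-3t) - 2K_2e^(-4t), x_2(t) = 2K_1e^(-3t) - 3K_2e^(-4t)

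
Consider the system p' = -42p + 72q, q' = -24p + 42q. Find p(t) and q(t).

p(t) = -3K_1e^(6t) - 2K_2e^(-6t), q(t) = -2K_1e^(6t) - K_2e^(-6t)

Coefficient matrix A = [[-42, 72], [-24, 42]].
Characteristic polynomial det(A - λI) = λ^2 - 36 = 0.
Eigenvalues λ = 6, -6.
For λ=6: (A-λI) row 1 is [-48, 72], so an eigenvector is (-3, -2).
For λ=-6: (A-λI) row 1 is [-36, 72], so an eigenvector is (-2, -1).
General solution: K_1e^(6t)(-3,-2) + K_2e^(-6t)(-2,-1).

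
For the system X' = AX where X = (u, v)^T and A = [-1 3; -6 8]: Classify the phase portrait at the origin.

A = [[-1,3],[-6,8]]; det(A-λI) = λ^2 - 7λ + 10.
λ = 5, 2: both positive.

unstable node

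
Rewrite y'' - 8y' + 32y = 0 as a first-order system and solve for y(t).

Let x_1 = y, x_2 = y'. Then x_1' = x_2 and x_2' = -32x_1 + 8x_2.
A = [[0,1],[-32,8]]; det(A-λI) = λ^2 - 8λ + 32.
Eigenvalues λ = 4 ± 4i.

y(t) = c_1e^(4t)cos(4t) + c_2e^(4t)sin(4t)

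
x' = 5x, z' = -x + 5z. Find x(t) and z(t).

Coefficient matrix A = [[5, 0], [-1, 5]].
Characteristic polynomial det(A - λI) = λ^2 - 10λ + 25 = 0.
Single eigenvalue λ = 5 with algebraic multiplicity 2.
Eigenvector v = (0,-1); generalized eigenvector w with (A-λI)w=v is (1,-3).
General solution: e^(5t)[C_1·v + C_2·(t·v + w)].

x(t) = C_2e^(5t), z(t) = -C_1e^(5t) - C_2te^(5t) - 3C_2e^(5t)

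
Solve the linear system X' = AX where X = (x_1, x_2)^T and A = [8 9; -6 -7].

x_1(t) = -c_1e^(-t) - 3c_2e^(2t), x_2(t) = c_1e^(-t) + 2c_2e^(2t)

Coefficient matrix A = [[8, 9], [-6, -7]].
Characteristic polynomial det(A - λI) = λ^2 - λ - 2 = 0.
Eigenvalues λ = -1, 2.
For λ=-1: (A-λI) row 1 is [9, 9], so an eigenvector is (-1, 1).
For λ=2: (A-λI) row 1 is [6, 9], so an eigenvector is (-3, 2).
General solution: c_1e^(-t)(-1,1) + c_2e^(2t)(-3,2).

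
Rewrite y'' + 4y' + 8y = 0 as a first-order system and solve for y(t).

Let x_1 = y, x_2 = y'. Then x_1' = x_2 and x_2' = -8x_1 - 4x_2.
A = [[0,1],[-8,-4]]; det(A-λI) = λ^2 + 4λ + 8.
Eigenvalues λ = -2 ± 2i.

y(t) = K_1e^(-2t)cos(2t) + K_2e^(-2t)sin(2t)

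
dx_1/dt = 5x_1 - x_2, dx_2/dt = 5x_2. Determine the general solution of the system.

Coefficient matrix A = [[5, -1], [0, 5]].
Characteristic polynomial det(A - λI) = λ^2 - 10λ + 25 = 0.
Single eigenvalue λ = 5 with algebraic multiplicity 2.
Eigenvector v = (-1,0); generalized eigenvector w with (A-λI)w=v is (3,1).
General solution: e^(5t)[c_1·v + c_2·(t·v + w)].

x_1(t) = -c_1e^(5t) - c_2te^(5t) + 3c_2e^(5t), x_2(t) = c_2e^(5t)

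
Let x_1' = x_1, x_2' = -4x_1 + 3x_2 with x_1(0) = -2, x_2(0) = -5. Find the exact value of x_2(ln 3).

-39

A = [[1,0],[-4,3]]; eigenvalues λ = 3, 1.
Eigenvectors: (0,-1) for λ=3, (-1,-2) for λ=1.
From the initial condition, c_1 = 1, c_2 = 2.
x_2(ln 3) = (1)(3^3)(-1) + (2)(3^1)(-2) = -39.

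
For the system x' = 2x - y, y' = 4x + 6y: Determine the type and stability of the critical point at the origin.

A = [[2,-1],[4,6]]; det(A-λI) = λ^2 - 8λ + 16.
repeated λ = 4 with a single eigenvector.

unstable improper node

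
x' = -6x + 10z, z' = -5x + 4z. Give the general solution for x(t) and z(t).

Coefficient matrix A = [[-6, 10], [-5, 4]].
Characteristic polynomial det(A - λI) = λ^2 + 2λ + 26 = 0.
Eigenvalues λ = -1 ± 5i (complex conjugate pair).
For λ=-1+5i: an eigenvector is (1,0) - i(-1,-1) = (1 + i, 0 + i).
A real fundamental pair from Re and Im of e^((-1+5i)t)v: X_1 = e^(-t)(cos(5t)·(1,0) + sin(5t)·(-1,-1)), X_2 = e^(-t)(sin(5t)·(1,0) - cos(5t)·(-1,-1)).
General solution: K_1X_1 + K_2X_2.

x(t) = -K_1e^(-t)sin(5t) + K_1e^(-t)cos(5t) + K_2e^(-t)sin(5t) + K_2e^(-t)cos(5t), z(t) = -K_1e^(-t)sin(5t) + K_2e^(-t)cos(5t)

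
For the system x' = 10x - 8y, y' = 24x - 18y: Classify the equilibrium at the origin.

A = [[10,-8],[24,-18]]; det(A-λI) = λ^2 + 8λ + 12.
λ = -6, -2: both negative.

stable node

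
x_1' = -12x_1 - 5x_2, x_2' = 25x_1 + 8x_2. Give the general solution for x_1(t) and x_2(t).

Coefficient matrix A = [[-12, -5], [25, 8]].
Characteristic polynomial det(A - λI) = λ^2 + 4λ + 29 = 0.
Eigenvalues λ = -2 ± 5i (complex conjugate pair).
For λ=-2+5i: an eigenvector is (-1,2) - i(0,-1) = (-1, 2 + i).
A real fundamental pair from Re and Im of e^((-2+5i)t)v: X_1 = e^(-2t)(cos(5t)·(-1,2) + sin(5t)·(0,-1)), X_2 = e^(-2t)(sin(5t)·(-1,2) - cos(5t)·(0,-1)).
General solution: c_1X_1 + c_2X_2.

x_1(t) = -c_1e^(-2t)cos(5t) - c_2e^(-2t)sin(5t), x_2(t) = -c_1e^(-2t)sin(5t) + 2c_1e^(-2t)cos(5t) + 2c_2e^(-2t)sin(5t) + c_2e^(-2t)cos(5t)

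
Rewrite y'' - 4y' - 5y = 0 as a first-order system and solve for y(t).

Let x_1 = y, x_2 = y'. Then x_1' = x_2 and x_2' = 5x_1 + 4x_2.
A = [[0,1],[5,4]]; det(A-λI) = λ^2 - 4λ - 5.
Eigenvalues λ = -1, 5 with eigenvectors (1,-1), (1,5).

y(t) = C_1e^(-t) + C_2e^(5t)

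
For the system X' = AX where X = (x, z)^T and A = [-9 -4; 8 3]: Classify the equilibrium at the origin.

stable node

A = [[-9,-4],[8,3]]; det(A-λI) = λ^2 + 6λ + 5.
λ = -5, -1: both negative.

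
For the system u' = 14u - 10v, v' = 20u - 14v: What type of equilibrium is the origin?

center

A = [[14,-10],[20,-14]]; det(A-λI) = λ^2 + 4.
λ = 0 ± 2i: zero real part.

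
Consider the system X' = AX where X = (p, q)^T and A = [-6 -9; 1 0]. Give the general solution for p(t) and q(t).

p(t) = -3K_1e^(-3t) - 3K_2te^(-3t) - 2K_2e^(-3t), q(t) = K_1e^(-3t) + K_2te^(-3t) + K_2e^(-3t)

Coefficient matrix A = [[-6, -9], [1, 0]].
Characteristic polynomial det(A - λI) = λ^2 + 6λ + 9 = 0.
Single eigenvalue λ = -3 with algebraic multiplicity 2.
Eigenvector v = (-3,1); generalized eigenvector w with (A-λI)w=v is (-2,1).
General solution: e^(-3t)[K_1·v + K_2·(t·v + w)].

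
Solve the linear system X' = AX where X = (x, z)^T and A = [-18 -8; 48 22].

Coefficient matrix A = [[-18, -8], [48, 22]].
Characteristic polynomial det(A - λI) = λ^2 - 4λ - 12 = 0.
Eigenvalues λ = 6, -2.
For λ=6: (A-λI) row 1 is [-24, -8], so an eigenvector is (-1, 3).
For λ=-2: (A-λI) row 1 is [-16, -8], so an eigenvector is (-1, 2).
General solution: K_1e^(6t)(-1,3) + K_2e^(-2t)(-1,2).

x(t) = -K_1e^(6t) - K_2e^(-2t), z(t) = 3K_1e^(6t) + 2K_2e^(-2t)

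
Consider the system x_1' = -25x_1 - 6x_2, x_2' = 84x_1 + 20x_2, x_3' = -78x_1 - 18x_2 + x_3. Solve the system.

x_1(t) = 2K_1e^(-4t) + K_2e^(-t), x_2(t) = -7K_1e^(-4t) - 4K_2e^(-t), x_3(t) = 6K_1e^(-4t) + 3K_2e^(-t) + K_3e^(t)

Coefficient matrix A = [[-25, -6, 0], [84, 20, 0], [-78, -18, 1]].
det(A - λI) = 0 gives eigenvalues λ = -4, -1, 1.
For λ=-4: eigenvector (2,-7,6).
For λ=-1: eigenvector (1,-4,3).
For λ=1: eigenvector (0,0,1).
General solution: K_1e^(-4t)(2,-7,6) + K_2e^(-t)(1,-4,3) + K_3e^(t)(0,0,1).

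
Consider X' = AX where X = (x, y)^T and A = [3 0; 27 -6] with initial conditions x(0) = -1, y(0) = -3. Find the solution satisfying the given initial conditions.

x(t) = -e^(3t), y(t) = -3e^(3t)

Coefficient matrix A = [[3, 0], [27, -6]].
Characteristic polynomial det(A - λI) = λ^2 + 3λ - 18 = 0.
Eigenvalues λ = -6, 3.
For λ=-6: (A-λI) row 1 is [9, 0], so an eigenvector is (0, 1).
For λ=3: (A-λI) row 2 is [27, -9], so an eigenvector is (-1, -3).
General solution: C_1e^(-6t)(0,1) + C_2e^(3t)(-1,-3).
Applying x(0)=-1, y(0)=-3 gives C_1=0, C_2=1.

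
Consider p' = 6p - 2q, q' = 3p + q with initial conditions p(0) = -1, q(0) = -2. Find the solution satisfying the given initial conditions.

p(t) = e^(4t) - 2e^(3t), q(t) = e^(4t) - 3e^(3t)

Coefficient matrix A = [[6, -2], [3, 1]].
Characteristic polynomial det(A - λI) = λ^2 - 7λ + 12 = 0.
Eigenvalues λ = 3, 4.
For λ=3: (A-λI) row 1 is [3, -2], so an eigenvector is (-2, -3).
For λ=4: (A-λI) row 1 is [2, -2], so an eigenvector is (-1, -1).
General solution: K_1e^(3t)(-2,-3) + K_2e^(4t)(-1,-1).
Applying p(0)=-1, q(0)=-2 gives K_1=1, K_2=-1.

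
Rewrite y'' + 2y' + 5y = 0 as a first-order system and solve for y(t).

y(t) = K_1e^(-t)cos(2t) + K_2e^(-t)sin(2t)

Let x_1 = y, x_2 = y'. Then x_1' = x_2 and x_2' = -5x_1 - 2x_2.
A = [[0,1],[-5,-2]]; det(A-λI) = λ^2 + 2λ + 5.
Eigenvalues λ = -1 ± 2i.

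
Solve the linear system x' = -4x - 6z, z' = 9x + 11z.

x(t) = C_1e^(2t) - 2C_2e^(5t), z(t) = -C_1e^(2t) + 3C_2e^(5t)

Coefficient matrix A = [[-4, -6], [9, 11]].
Characteristic polynomial det(A - λI) = λ^2 - 7λ + 10 = 0.
Eigenvalues λ = 2, 5.
For λ=2: (A-λI) row 1 is [-6, -6], so an eigenvector is (1, -1).
For λ=5: (A-λI) row 1 is [-9, -6], so an eigenvector is (-2, 3).
General solution: C_1e^(2t)(1,-1) + C_2e^(5t)(-2,3).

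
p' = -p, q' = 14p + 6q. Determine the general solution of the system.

Coefficient matrix A = [[-1, 0], [14, 6]].
Characteristic polynomial det(A - λI) = λ^2 - 5λ - 6 = 0.
Eigenvalues λ = 6, -1.
For λ=6: (A-λI) row 1 is [-7, 0], so an eigenvector is (0, 1).
For λ=-1: (A-λI) row 2 is [14, 7], so an eigenvector is (-1, 2).
General solution: K_1e^(6t)(0,1) + K_2e^(-t)(-1,2).

p(t) = -K_2e^(-t), q(t) = K_1e^(6t) + 2K_2e^(-t)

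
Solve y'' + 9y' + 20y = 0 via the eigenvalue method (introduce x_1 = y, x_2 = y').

Let x_1 = y, x_2 = y'. Then x_1' = x_2 and x_2' = -20x_1 - 9x_2.
A = [[0,1],[-20,-9]]; det(A-λI) = λ^2 + 9λ + 20.
Eigenvalues λ = -5, -4 with eigenvectors (1,-5), (1,-4).

y(t) = c_1e^(-5t) + c_2e^(-4t)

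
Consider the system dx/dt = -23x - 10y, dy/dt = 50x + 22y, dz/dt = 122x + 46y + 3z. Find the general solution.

Coefficient matrix A = [[-23, -10, 0], [50, 22, 0], [122, 46, 3]].
det(A - λI) = 0 gives eigenvalues λ = -3, 2, 3.
For λ=-3: eigenvector (1,-2,-5).
For λ=2: eigenvector (-2,5,14).
For λ=3: eigenvector (0,0,1).
General solution: K_1e^(-3t)(1,-2,-5) + K_2e^(2t)(-2,5,14) + K_3e^(3t)(0,0,1).

x(t) = K_1e^(-3t) - 2K_2e^(2t), y(t) = -2K_1e^(-3t) + 5K_2e^(2t), z(t) = -5K_1e^(-3t) + 14K_2e^(2t) + K_3e^(3t)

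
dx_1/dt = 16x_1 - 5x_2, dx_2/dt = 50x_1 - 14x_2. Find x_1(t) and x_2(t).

x_1(t) = -c_1e^(t)sin(5t) + c_2e^(t)cos(5t), x_2(t) = -3c_1e^(t)sin(5t) + c_1e^(t)cos(5t) + c_2e^(t)sin(5t) + 3c_2e^(t)cos(5t)

Coefficient matrix A = [[16, -5], [50, -14]].
Characteristic polynomial det(A - λI) = λ^2 - 2λ + 26 = 0.
Eigenvalues λ = 1 ± 5i (complex conjugate pair).
For λ=1+5i: an eigenvector is (0,1) - i(-1,-3) = (0 + i, 1 + 3i).
A real fundamental pair from Re and Im of e^((1+5i)t)v: X_1 = e^(t)(cos(5t)·(0,1) + sin(5t)·(-1,-3)), X_2 = e^(t)(sin(5t)·(0,1) - cos(5t)·(-1,-3)).
General solution: c_1X_1 + c_2X_2.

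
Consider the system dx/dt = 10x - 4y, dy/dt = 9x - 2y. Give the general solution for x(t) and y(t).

Coefficient matrix A = [[10, -4], [9, -2]].
Characteristic polynomial det(A - λI) = λ^2 - 8λ + 16 = 0.
Single eigenvalue λ = 4 with algebraic multiplicity 2.
Eigenvector v = (-2,-3); generalized eigenvector w with (A-λI)w=v is (1,2).
General solution: e^(4t)[K_1·v + K_2·(t·v + w)].

x(t) = -2K_1e^(4t) - 2K_2te^(4t) + K_2e^(4t), y(t) = -3K_1e^(4t) - 3K_2te^(4t) + 2K_2e^(4t)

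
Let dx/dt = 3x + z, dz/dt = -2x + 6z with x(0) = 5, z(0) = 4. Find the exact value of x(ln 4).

A = [[3,1],[-2,6]]; eigenvalues λ = 5, 4.
Eigenvectors: (1,2) for λ=5, (1,1) for λ=4.
From the initial condition, c_1 = -1, c_2 = 6.
x(ln 4) = (-1)(4^5)(1) + (6)(4^4)(1) = 512.

512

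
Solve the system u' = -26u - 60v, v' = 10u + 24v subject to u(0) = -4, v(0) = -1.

u(t) = 14e^(4t) - 18e^(-6t), v(t) = -7e^(4t) + 6e^(-6t)

Coefficient matrix A = [[-26, -60], [10, 24]].
Characteristic polynomial det(A - λI) = λ^2 + 2λ - 24 = 0.
Eigenvalues λ = 4, -6.
For λ=4: (A-λI) row 1 is [-30, -60], so an eigenvector is (-2, 1).
For λ=-6: (A-λI) row 1 is [-20, -60], so an eigenvector is (-3, 1).
General solution: C_1e^(4t)(-2,1) + C_2e^(-6t)(-3,1).
Applying u(0)=-4, v(0)=-1 gives C_1=-7, C_2=6.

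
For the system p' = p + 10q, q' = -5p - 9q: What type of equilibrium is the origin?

stable spiral

A = [[1,10],[-5,-9]]; det(A-λI) = λ^2 + 8λ + 41.
λ = -4 ± 5i: negative real part.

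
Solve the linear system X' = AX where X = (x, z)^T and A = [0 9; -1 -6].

Coefficient matrix A = [[0, 9], [-1, -6]].
Characteristic polynomial det(A - λI) = λ^2 + 6λ + 9 = 0.
Single eigenvalue λ = -3 with algebraic multiplicity 2.
Eigenvector v = (3,-1); generalized eigenvector w with (A-λI)w=v is (1,0).
General solution: e^(-3t)[c_1·v + c_2·(t·v + w)].

x(t) = 3c_1e^(-3t) + 3c_2te^(-3t) + c_2e^(-3t), z(t) = -c_1e^(-3t) - c_2te^(-3t)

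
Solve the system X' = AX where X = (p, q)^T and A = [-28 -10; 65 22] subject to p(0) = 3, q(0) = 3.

p(t) = -21e^(-3t)sin(5t) + 3e^(-3t)cos(5t), q(t) = 54e^(-3t)sin(5t) + 3e^(-3t)cos(5t)

Coefficient matrix A = [[-28, -10], [65, 22]].
Characteristic polynomial det(A - λI) = λ^2 + 6λ + 34 = 0.
Eigenvalues λ = -3 ± 5i (complex conjugate pair).
For λ=-3+5i: an eigenvector is (-1,3) - i(-1,2) = (-1 + i, 3 - 2i).
A real fundamental pair from Re and Im of e^((-3+5i)t)v: X_1 = e^(-3t)(cos(5t)·(-1,3) + sin(5t)·(-1,2)), X_2 = e^(-3t)(sin(5t)·(-1,3) - cos(5t)·(-1,2)).
General solution: C_1X_1 + C_2X_2.
Applying p(0)=3, q(0)=3 gives C_1=9, C_2=12.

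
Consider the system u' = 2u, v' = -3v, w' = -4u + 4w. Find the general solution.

u(t) = K_1e^(2t), v(t) = K_2e^(-3t), w(t) = 2K_1e^(2t) + K_3e^(4t)

Coefficient matrix A = [[2, 0, 0], [0, -3, 0], [-4, 0, 4]].
det(A - λI) = 0 gives eigenvalues λ = 2, -3, 4.
For λ=2: eigenvector (1,0,2).
For λ=-3: eigenvector (0,1,0).
For λ=4: eigenvector (0,0,1).
General solution: K_1e^(2t)(1,0,2) + K_2e^(-3t)(0,1,0) + K_3e^(4t)(0,0,1).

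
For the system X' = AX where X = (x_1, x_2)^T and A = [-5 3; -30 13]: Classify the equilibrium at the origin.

unstable spiral

A = [[-5,3],[-30,13]]; det(A-λI) = λ^2 - 8λ + 25.
λ = 4 ± 3i: positive real part.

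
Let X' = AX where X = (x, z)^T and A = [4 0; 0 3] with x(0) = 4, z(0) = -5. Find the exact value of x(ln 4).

1024

A = [[4,0],[0,3]]; eigenvalues λ = 3, 4.
Eigenvectors: (0,1) for λ=3, (-1,0) for λ=4.
From the initial condition, c_1 = -5, c_2 = -4.
x(ln 4) = (-5)(4^3)(0) + (-4)(4^4)(-1) = 1024.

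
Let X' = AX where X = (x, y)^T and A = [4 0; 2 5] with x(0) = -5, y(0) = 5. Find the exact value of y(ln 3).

-405

A = [[4,0],[2,5]]; eigenvalues λ = 5, 4.
Eigenvectors: (0,1) for λ=5, (1,-2) for λ=4.
From the initial condition, c_1 = -5, c_2 = -5.
y(ln 3) = (-5)(3^5)(1) + (-5)(3^4)(-2) = -405.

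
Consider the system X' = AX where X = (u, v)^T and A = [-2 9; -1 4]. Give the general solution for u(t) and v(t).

Coefficient matrix A = [[-2, 9], [-1, 4]].
Characteristic polynomial det(A - λI) = λ^2 - 2λ + 1 = 0.
Single eigenvalue λ = 1 with algebraic multiplicity 2.
Eigenvector v = (3,1); generalized eigenvector w with (A-λI)w=v is (2,1).
General solution: e^(t)[c_1·v + c_2·(t·v + w)].

u(t) = 3c_1e^(t) + 3c_2te^(t) + 2c_2e^(t), v(t) = c_1e^(t) + c_2te^(t) + c_2e^(t)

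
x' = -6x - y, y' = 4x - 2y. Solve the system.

Coefficient matrix A = [[-6, -1], [4, -2]].
Characteristic polynomial det(A - λI) = λ^2 + 8λ + 16 = 0.
Single eigenvalue λ = -4 with algebraic multiplicity 2.
Eigenvector v = (1,-2); generalized eigenvector w with (A-λI)w=v is (-2,3).
General solution: e^(-4t)[c_1·v + c_2·(t·v + w)].

x(t) = c_1e^(-4t) + c_2te^(-4t) - 2c_2e^(-4t), y(t) = -2c_1e^(-4t) - 2c_2te^(-4t) + 3c_2e^(-4t)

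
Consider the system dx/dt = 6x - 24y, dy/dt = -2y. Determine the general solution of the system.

x(t) = -3C_1e^(-2t) + C_2e^(6t), y(t) = -C_1e^(-2t)

Coefficient matrix A = [[6, -24], [0, -2]].
Characteristic polynomial det(A - λI) = λ^2 - 4λ - 12 = 0.
Eigenvalues λ = -2, 6.
For λ=-2: (A-λI) row 1 is [8, -24], so an eigenvector is (-3, -1).
For λ=6: (A-λI) row 1 is [0, -24], so an eigenvector is (1, 0).
General solution: C_1e^(-2t)(-3,-1) + C_2e^(6t)(1,0).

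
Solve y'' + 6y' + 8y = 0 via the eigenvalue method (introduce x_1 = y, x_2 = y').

Let x_1 = y, x_2 = y'. Then x_1' = x_2 and x_2' = -8x_1 - 6x_2.
A = [[0,1],[-8,-6]]; det(A-λI) = λ^2 + 6λ + 8.
Eigenvalues λ = -4, -2 with eigenvectors (1,-4), (1,-2).

y(t) = K_1e^(-4t) + K_2e^(-2t)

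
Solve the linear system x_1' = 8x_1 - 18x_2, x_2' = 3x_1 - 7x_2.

Coefficient matrix A = [[8, -18], [3, -7]].
Characteristic polynomial det(A - λI) = λ^2 - λ - 2 = 0.
Eigenvalues λ = -1, 2.
For λ=-1: (A-λI) row 1 is [9, -18], so an eigenvector is (2, 1).
For λ=2: (A-λI) row 1 is [6, -18], so an eigenvector is (-3, -1).
General solution: c_1e^(-t)(2,1) + c_2e^(2t)(-3,-1).

x_1(t) = 2c_1e^(-t) - 3c_2e^(2t), x_2(t) = c_1e^(-t) - c_2e^(2t)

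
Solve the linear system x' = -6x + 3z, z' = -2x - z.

Coefficient matrix A = [[-6, 3], [-2, -1]].
Characteristic polynomial det(A - λI) = λ^2 + 7λ + 12 = 0.
Eigenvalues λ = -3, -4.
For λ=-3: (A-λI) row 1 is [-3, 3], so an eigenvector is (1, 1).
For λ=-4: (A-λI) row 1 is [-2, 3], so an eigenvector is (3, 2).
General solution: c_1e^(-3t)(1,1) + c_2e^(-4t)(3,2).

x(t) = c_1e^(-3t) + 3c_2e^(-4t), z(t) = c_1e^(-3t) + 2c_2e^(-4t)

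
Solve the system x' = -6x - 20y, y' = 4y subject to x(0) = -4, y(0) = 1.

Coefficient matrix A = [[-6, -20], [0, 4]].
Characteristic polynomial det(A - λI) = λ^2 + 2λ - 24 = 0.
Eigenvalues λ = -6, 4.
For λ=-6: (A-λI) row 1 is [0, -20], so an eigenvector is (-1, 0).
For λ=4: (A-λI) row 1 is [-10, -20], so an eigenvector is (-2, 1).
General solution: K_1e^(-6t)(-1,0) + K_2e^(4t)(-2,1).
Applying x(0)=-4, y(0)=1 gives K_1=2, K_2=1.

x(t) = -2e^(4t) - 2e^(-6t), y(t) = e^(4t)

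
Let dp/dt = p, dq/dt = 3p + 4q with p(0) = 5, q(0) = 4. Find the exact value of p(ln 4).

20

A = [[1,0],[3,4]]; eigenvalues λ = 1, 4.
Eigenvectors: (-1,1) for λ=1, (0,1) for λ=4.
From the initial condition, c_1 = -5, c_2 = 9.
p(ln 4) = (-5)(4^1)(-1) + (9)(4^4)(0) = 20.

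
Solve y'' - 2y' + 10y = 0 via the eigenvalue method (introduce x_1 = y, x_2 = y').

y(t) = C_1e^(t)cos(3t) + C_2e^(t)sin(3t)

Let x_1 = y, x_2 = y'. Then x_1' = x_2 and x_2' = -10x_1 + 2x_2.
A = [[0,1],[-10,2]]; det(A-λI) = λ^2 - 2λ + 10.
Eigenvalues λ = 1 ± 3i.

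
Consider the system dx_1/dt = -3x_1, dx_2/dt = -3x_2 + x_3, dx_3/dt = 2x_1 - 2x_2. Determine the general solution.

Coefficient matrix A = [[-3, 0, 0], [0, -3, 1], [2, -2, 0]].
det(A - λI) = 0 gives eigenvalues λ = -3, -1, -2.
For λ=-3: eigenvector (1,1,0).
For λ=-1: eigenvector (0,-1,-2).
For λ=-2: eigenvector (0,-1,-1).
General solution: C_1e^(-3t)(1,1,0) + C_2e^(-t)(0,-1,-2) + C_3e^(-2t)(0,-1,-1).

x_1(t) = C_1e^(-3t), x_2(t) = C_1e^(-3t) - C_2e^(-t) - C_3e^(-2t), x_3(t) = -2C_2e^(-t) - C_3e^(-2t)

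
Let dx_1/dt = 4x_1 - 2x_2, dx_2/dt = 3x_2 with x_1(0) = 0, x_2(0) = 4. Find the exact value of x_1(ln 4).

-1536

A = [[4,-2],[0,3]]; eigenvalues λ = 4, 3.
Eigenvectors: (1,0) for λ=4, (-2,-1) for λ=3.
From the initial condition, c_1 = -8, c_2 = -4.
x_1(ln 4) = (-8)(4^4)(1) + (-4)(4^3)(-2) = -1536.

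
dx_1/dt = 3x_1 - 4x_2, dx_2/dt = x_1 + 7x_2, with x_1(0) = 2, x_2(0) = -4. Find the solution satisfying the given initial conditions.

Coefficient matrix A = [[3, -4], [1, 7]].
Characteristic polynomial det(A - λI) = λ^2 - 10λ + 25 = 0.
Single eigenvalue λ = 5 with algebraic multiplicity 2.
Eigenvector v = (-2,1); generalized eigenvector w with (A-λI)w=v is (-3,2).
General solution: e^(5t)[C_1·v + C_2·(t·v + w)].
Applying x_1(0)=2, x_2(0)=-4 gives C_1=8, C_2=-6.

x_1(t) = 12te^(5t) + 2e^(5t), x_2(t) = -6te^(5t) - 4e^(5t)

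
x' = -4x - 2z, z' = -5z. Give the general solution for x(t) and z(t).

x(t) = -C_1e^(-4t) + 2C_2e^(-5t), z(t) = C_2e^(-5t)

Coefficient matrix A = [[-4, -2], [0, -5]].
Characteristic polynomial det(A - λI) = λ^2 + 9λ + 20 = 0.
Eigenvalues λ = -4, -5.
For λ=-4: (A-λI) row 1 is [0, -2], so an eigenvector is (-1, 0).
For λ=-5: (A-λI) row 1 is [1, -2], so an eigenvector is (2, 1).
General solution: C_1e^(-4t)(-1,0) + C_2e^(-5t)(2,1).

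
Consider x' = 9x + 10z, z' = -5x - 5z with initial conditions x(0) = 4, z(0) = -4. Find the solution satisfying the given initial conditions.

x(t) = -12e^(2t)sin(t) + 4e^(2t)cos(t), z(t) = 8e^(2t)sin(t) - 4e^(2t)cos(t)

Coefficient matrix A = [[9, 10], [-5, -5]].
Characteristic polynomial det(A - λI) = λ^2 - 4λ + 5 = 0.
Eigenvalues λ = 2 ± i (complex conjugate pair).
For λ=2+i: an eigenvector is (3,-2) - i(1,-1) = (3 - i, -2 + i).
A real fundamental pair from Re and Im of e^((2+i)t)v: X_1 = e^(2t)(cos(t)·(3,-2) + sin(t)·(1,-1)), X_2 = e^(2t)(sin(t)·(3,-2) - cos(t)·(1,-1)).
General solution: C_1X_1 + C_2X_2.
Applying x(0)=4, z(0)=-4 gives C_1=0, C_2=-4.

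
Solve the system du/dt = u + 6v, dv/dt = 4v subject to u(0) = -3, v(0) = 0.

Coefficient matrix A = [[1, 6], [0, 4]].
Characteristic polynomial det(A - λI) = λ^2 - 5λ + 4 = 0.
Eigenvalues λ = 4, 1.
For λ=4: (A-λI) row 1 is [-3, 6], so an eigenvector is (2, 1).
For λ=1: (A-λI) row 1 is [0, 6], so an eigenvector is (-1, 0).
General solution: C_1e^(4t)(2,1) + C_2e^(t)(-1,0).
Applying u(0)=-3, v(0)=0 gives C_1=0, C_2=3.

u(t) = -3e^(t), v(t) = 0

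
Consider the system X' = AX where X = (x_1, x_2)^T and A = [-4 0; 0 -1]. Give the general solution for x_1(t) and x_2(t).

Coefficient matrix A = [[-4, 0], [0, -1]].
Characteristic polynomial det(A - λI) = λ^2 + 5λ + 4 = 0.
Eigenvalues λ = -1, -4.
For λ=-1: (A-λI) row 1 is [-3, 0], so an eigenvector is (0, -1).
For λ=-4: (A-λI) row 2 is [0, 3], so an eigenvector is (1, 0).
General solution: K_1e^(-t)(0,-1) + K_2e^(-4t)(1,0).

x_1(t) = K_2e^(-4t), x_2(t) = -K_1e^(-t)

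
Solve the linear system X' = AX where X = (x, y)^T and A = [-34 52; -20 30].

Coefficient matrix A = [[-34, 52], [-20, 30]].
Characteristic polynomial det(A - λI) = λ^2 + 4λ + 20 = 0.
Eigenvalues λ = -2 ± 4i (complex conjugate pair).
For λ=-2+4i: an eigenvector is (-2,-1) - i(3,2) = (-2 - 3i, -1 - 2i).
A real fundamental pair from Re and Im of e^((-2+4i)t)v: X_1 = e^(-2t)(cos(4t)·(-2,-1) + sin(4t)·(3,2)), X_2 = e^(-2t)(sin(4t)·(-2,-1) - cos(4t)·(3,2)).
General solution: c_1X_1 + c_2X_2.

x(t) = 3c_1e^(-2t)sin(4t) - 2c_1e^(-2t)cos(4t) - 2c_2e^(-2t)sin(4t) - 3c_2e^(-2t)cos(4t), y(t) = 2c_1e^(-2t)sin(4t) - c_1e^(-2t)cos(4t) - c_2e^(-2t)sin(4t) - 2c_2e^(-2t)cos(4t)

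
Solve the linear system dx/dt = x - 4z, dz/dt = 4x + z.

Coefficient matrix A = [[1, -4], [4, 1]].
Characteristic polynomial det(A - λI) = λ^2 - 2λ + 17 = 0.
Eigenvalues λ = 1 ± 4i (complex conjugate pair).
For λ=1+4i: an eigenvector is (0,1) - i(-1,0) = (0 + i, 1).
A real fundamental pair from Re and Im of e^((1+4i)t)v: X_1 = e^(t)(cos(4t)·(0,1) + sin(4t)·(-1,0)), X_2 = e^(t)(sin(4t)·(0,1) - cos(4t)·(-1,0)).
General solution: K_1X_1 + K_2X_2.

x(t) = -K_1e^(t)sin(4t) + K_2e^(t)cos(4t), z(t) = K_1e^(t)cos(4t) + K_2e^(t)sin(4t)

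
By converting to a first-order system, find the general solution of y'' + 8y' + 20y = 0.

y(t) = c_1e^(-4t)cos(2t) + c_2e^(-4t)sin(2t)

Let x_1 = y, x_2 = y'. Then x_1' = x_2 and x_2' = -20x_1 - 8x_2.
A = [[0,1],[-20,-8]]; det(A-λI) = λ^2 + 8λ + 20.
Eigenvalues λ = -4 ± 2i.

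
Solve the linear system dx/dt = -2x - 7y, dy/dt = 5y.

Coefficient matrix A = [[-2, -7], [0, 5]].
Characteristic polynomial det(A - λI) = λ^2 - 3λ - 10 = 0.
Eigenvalues λ = 5, -2.
For λ=5: (A-λI) row 1 is [-7, -7], so an eigenvector is (1, -1).
For λ=-2: (A-λI) row 1 is [0, -7], so an eigenvector is (1, 0).
General solution: C_1e^(5t)(1,-1) + C_2e^(-2t)(1,0).

x(t) = C_1e^(5t) + C_2e^(-2t), y(t) = -C_1e^(5t)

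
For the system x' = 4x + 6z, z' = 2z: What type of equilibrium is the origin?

A = [[4,6],[0,2]]; det(A-λI) = λ^2 - 6λ + 8.
λ = 4, 2: both positive.

unstable node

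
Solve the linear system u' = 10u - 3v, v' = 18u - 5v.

Coefficient matrix A = [[10, -3], [18, -5]].
Characteristic polynomial det(A - λI) = λ^2 - 5λ + 4 = 0.
Eigenvalues λ = 1, 4.
For λ=1: (A-λI) row 1 is [9, -3], so an eigenvector is (1, 3).
For λ=4: (A-λI) row 1 is [6, -3], so an eigenvector is (1, 2).
General solution: C_1e^(t)(1,3) + C_2e^(4t)(1,2).

u(t) = C_1e^(t) + C_2e^(4t), v(t) = 3C_1e^(t) + 2C_2e^(4t)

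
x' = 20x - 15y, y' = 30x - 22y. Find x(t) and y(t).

x(t) = 2c_1e^(-t)sin(3t) + c_1e^(-t)cos(3t) + c_2e^(-t)sin(3t) - 2c_2e^(-t)cos(3t), y(t) = 3c_1e^(-t)sin(3t) + c_1e^(-t)cos(3t) + c_2e^(-t)sin(3t) - 3c_2e^(-t)cos(3t)

Coefficient matrix A = [[20, -15], [30, -22]].
Characteristic polynomial det(A - λI) = λ^2 + 2λ + 10 = 0.
Eigenvalues λ = -1 ± 3i (complex conjugate pair).
For λ=-1+3i: an eigenvector is (1,1) - i(2,3) = (1 - 2i, 1 - 3i).
A real fundamental pair from Re and Im of e^((-1+3i)t)v: X_1 = e^(-t)(cos(3t)·(1,1) + sin(3t)·(2,3)), X_2 = e^(-t)(sin(3t)·(1,1) - cos(3t)·(2,3)).
General solution: c_1X_1 + c_2X_2.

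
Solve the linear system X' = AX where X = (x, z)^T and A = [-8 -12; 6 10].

x(t) = K_1e^(4t) + 2K_2e^(-2t), z(t) = -K_1e^(4t) - K_2e^(-2t)

Coefficient matrix A = [[-8, -12], [6, 10]].
Characteristic polynomial det(A - λI) = λ^2 - 2λ - 8 = 0.
Eigenvalues λ = 4, -2.
For λ=4: (A-λI) row 1 is [-12, -12], so an eigenvector is (1, -1).
For λ=-2: (A-λI) row 1 is [-6, -12], so an eigenvector is (2, -1).
General solution: K_1e^(4t)(1,-1) + K_2e^(-2t)(2,-1).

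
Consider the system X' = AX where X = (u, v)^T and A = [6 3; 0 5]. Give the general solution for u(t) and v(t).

Coefficient matrix A = [[6, 3], [0, 5]].
Characteristic polynomial det(A - λI) = λ^2 - 11λ + 30 = 0.
Eigenvalues λ = 5, 6.
For λ=5: (A-λI) row 1 is [1, 3], so an eigenvector is (3, -1).
For λ=6: (A-λI) row 1 is [0, 3], so an eigenvector is (1, 0).
General solution: C_1e^(5t)(3,-1) + C_2e^(6t)(1,0).

u(t) = 3C_1e^(5t) + C_2e^(6t), v(t) = -C_1e^(5t)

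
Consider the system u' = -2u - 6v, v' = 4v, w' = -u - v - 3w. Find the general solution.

u(t) = c_1e^(4t) + c_2e^(-2t), v(t) = -c_1e^(4t), w(t) = -c_2e^(-2t) + c_3e^(-3t)

Coefficient matrix A = [[-2, -6, 0], [0, 4, 0], [-1, -1, -3]].
det(A - λI) = 0 gives eigenvalues λ = 4, -2, -3.
For λ=4: eigenvector (1,-1,0).
For λ=-2: eigenvector (1,0,-1).
For λ=-3: eigenvector (0,0,1).
General solution: c_1e^(4t)(1,-1,0) + c_2e^(-2t)(1,0,-1) + c_3e^(-3t)(0,0,1).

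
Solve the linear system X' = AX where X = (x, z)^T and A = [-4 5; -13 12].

x(t) = -2K_1e^(4t)sin(t) - K_1e^(4t)cos(t) - K_2e^(4t)sin(t) + 2K_2e^(4t)cos(t), z(t) = -3K_1e^(4t)sin(t) - 2K_1e^(4t)cos(t) - 2K_2e^(4t)sin(t) + 3K_2e^(4t)cos(t)

Coefficient matrix A = [[-4, 5], [-13, 12]].
Characteristic polynomial det(A - λI) = λ^2 - 8λ + 17 = 0.
Eigenvalues λ = 4 ± i (complex conjugate pair).
For λ=4+i: an eigenvector is (-1,-2) - i(-2,-3) = (-1 + 2i, -2 + 3i).
A real fundamental pair from Re and Im of e^((4+i)t)v: X_1 = e^(4t)(cos(t)·(-1,-2) + sin(t)·(-2,-3)), X_2 = e^(4t)(sin(t)·(-1,-2) - cos(t)·(-2,-3)).
General solution: K_1X_1 + K_2X_2.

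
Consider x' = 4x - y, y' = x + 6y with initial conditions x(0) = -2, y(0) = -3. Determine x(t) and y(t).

Coefficient matrix A = [[4, -1], [1, 6]].
Characteristic polynomial det(A - λI) = λ^2 - 10λ + 25 = 0.
Single eigenvalue λ = 5 with algebraic multiplicity 2.
Eigenvector v = (-1,1); generalized eigenvector w with (A-λI)w=v is (2,-1).
General solution: e^(5t)[C_1·v + C_2·(t·v + w)].
Applying x(0)=-2, y(0)=-3 gives C_1=-8, C_2=-5.

x(t) = 5te^(5t) - 2e^(5t), y(t) = -5te^(5t) - 3e^(5t)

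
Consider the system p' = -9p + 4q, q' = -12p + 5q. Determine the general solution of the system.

Coefficient matrix A = [[-9, 4], [-12, 5]].
Characteristic polynomial det(A - λI) = λ^2 + 4λ + 3 = 0.
Eigenvalues λ = -3, -1.
For λ=-3: (A-λI) row 1 is [-6, 4], so an eigenvector is (2, 3).
For λ=-1: (A-λI) row 1 is [-8, 4], so an eigenvector is (-1, -2).
General solution: c_1e^(-3t)(2,3) + c_2e^(-t)(-1,-2).

p(t) = 2c_1e^(-3t) - c_2e^(-t), q(t) = 3c_1e^(-3t) - 2c_2e^(-t)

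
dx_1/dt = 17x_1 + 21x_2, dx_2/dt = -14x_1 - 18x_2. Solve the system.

x_1(t) = -c_1e^(-4t) - 3c_2e^(3t), x_2(t) = c_1e^(-4t) + 2c_2e^(3t)

Coefficient matrix A = [[17, 21], [-14, -18]].
Characteristic polynomial det(A - λI) = λ^2 + λ - 12 = 0.
Eigenvalues λ = -4, 3.
For λ=-4: (A-λI) row 1 is [21, 21], so an eigenvector is (-1, 1).
For λ=3: (A-λI) row 1 is [14, 21], so an eigenvector is (-3, 2).
General solution: c_1e^(-4t)(-1,1) + c_2e^(3t)(-3,2).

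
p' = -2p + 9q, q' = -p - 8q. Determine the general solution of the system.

Coefficient matrix A = [[-2, 9], [-1, -8]].
Characteristic polynomial det(A - λI) = λ^2 + 10λ + 25 = 0.
Single eigenvalue λ = -5 with algebraic multiplicity 2.
Eigenvector v = (3,-1); generalized eigenvector w with (A-λI)w=v is (-2,1).
General solution: e^(-5t)[c_1·v + c_2·(t·v + w)].

p(t) = 3c_1e^(-5t) + 3c_2te^(-5t) - 2c_2e^(-5t), q(t) = -c_1e^(-5t) - c_2te^(-5t) + c_2e^(-5t)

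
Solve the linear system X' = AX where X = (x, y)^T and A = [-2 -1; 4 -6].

Coefficient matrix A = [[-2, -1], [4, -6]].
Characteristic polynomial det(A - λI) = λ^2 + 8λ + 16 = 0.
Single eigenvalue λ = -4 with algebraic multiplicity 2.
Eigenvector v = (-1,-2); generalized eigenvector w with (A-λI)w=v is (-1,-1).
General solution: e^(-4t)[c_1·v + c_2·(t·v + w)].

x(t) = -c_1e^(-4t) - c_2te^(-4t) - c_2e^(-4t), y(t) = -2c_1e^(-4t) - 2c_2te^(-4t) - c_2e^(-4t)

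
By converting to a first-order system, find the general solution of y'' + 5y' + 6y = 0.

Let x_1 = y, x_2 = y'. Then x_1' = x_2 and x_2' = -6x_1 - 5x_2.
A = [[0,1],[-6,-5]]; det(A-λI) = λ^2 + 5λ + 6.
Eigenvalues λ = -2, -3 with eigenvectors (1,-2), (1,-3).

y(t) = C_1e^(-2t) + C_2e^(-3t)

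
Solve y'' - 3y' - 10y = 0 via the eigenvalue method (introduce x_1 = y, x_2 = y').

y(t) = K_1e^(5t) + K_2e^(-2t)

Let x_1 = y, x_2 = y'. Then x_1' = x_2 and x_2' = 10x_1 + 3x_2.
A = [[0,1],[10,3]]; det(A-λI) = λ^2 - 3λ - 10.
Eigenvalues λ = 5, -2 with eigenvectors (1,5), (1,-2).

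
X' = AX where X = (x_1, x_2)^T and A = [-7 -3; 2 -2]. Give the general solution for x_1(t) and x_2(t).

x_1(t) = 3c_1e^(-5t) - c_2e^(-4t), x_2(t) = -2c_1e^(-5t) + c_2e^(-4t)

Coefficient matrix A = [[-7, -3], [2, -2]].
Characteristic polynomial det(A - λI) = λ^2 + 9λ + 20 = 0.
Eigenvalues λ = -5, -4.
For λ=-5: (A-λI) row 1 is [-2, -3], so an eigenvector is (3, -2).
For λ=-4: (A-λI) row 1 is [-3, -3], so an eigenvector is (-1, 1).
General solution: c_1e^(-5t)(3,-2) + c_2e^(-4t)(-1,1).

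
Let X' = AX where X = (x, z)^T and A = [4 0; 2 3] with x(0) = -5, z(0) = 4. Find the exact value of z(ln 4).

A = [[4,0],[2,3]]; eigenvalues λ = 4, 3.
Eigenvectors: (1,2) for λ=4, (0,-1) for λ=3.
From the initial condition, c_1 = -5, c_2 = -14.
z(ln 4) = (-5)(4^4)(2) + (-14)(4^3)(-1) = -1664.

-1664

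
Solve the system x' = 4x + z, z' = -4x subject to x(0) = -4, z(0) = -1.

x(t) = -9te^(2t) - 4e^(2t), z(t) = 18te^(2t) - e^(2t)

Coefficient matrix A = [[4, 1], [-4, 0]].
Characteristic polynomial det(A - λI) = λ^2 - 4λ + 4 = 0.
Single eigenvalue λ = 2 with algebraic multiplicity 2.
Eigenvector v = (-1,2); generalized eigenvector w with (A-λI)w=v is (1,-3).
General solution: e^(2t)[K_1·v + K_2·(t·v + w)].
Applying x(0)=-4, z(0)=-1 gives K_1=13, K_2=9.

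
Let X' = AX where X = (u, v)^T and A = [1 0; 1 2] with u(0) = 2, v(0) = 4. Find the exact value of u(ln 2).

A = [[1,0],[1,2]]; eigenvalues λ = 2, 1.
Eigenvectors: (0,-1) for λ=2, (1,-1) for λ=1.
From the initial condition, c_1 = -6, c_2 = 2.
u(ln 2) = (-6)(2^2)(0) + (2)(2^1)(1) = 4.

4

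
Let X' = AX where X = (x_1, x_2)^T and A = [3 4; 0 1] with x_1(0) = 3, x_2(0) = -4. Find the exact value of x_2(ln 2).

A = [[3,4],[0,1]]; eigenvalues λ = 1, 3.
Eigenvectors: (-2,1) for λ=1, (1,0) for λ=3.
From the initial condition, c_1 = -4, c_2 = -5.
x_2(ln 2) = (-4)(2^1)(1) + (-5)(2^3)(0) = -8.

-8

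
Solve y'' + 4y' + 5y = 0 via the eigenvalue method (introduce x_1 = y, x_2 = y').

y(t) = c_1e^(-2t)cos(t) + c_2e^(-2t)sin(t)

Let x_1 = y, x_2 = y'. Then x_1' = x_2 and x_2' = -5x_1 - 4x_2.
A = [[0,1],[-5,-4]]; det(A-λI) = λ^2 + 4λ + 5.
Eigenvalues λ = -2 ± i.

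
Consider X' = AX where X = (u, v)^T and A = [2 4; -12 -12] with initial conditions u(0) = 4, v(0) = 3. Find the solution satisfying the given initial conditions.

u(t) = 22e^(-4t) - 18e^(-6t), v(t) = -33e^(-4t) + 36e^(-6t)

Coefficient matrix A = [[2, 4], [-12, -12]].
Characteristic polynomial det(A - λI) = λ^2 + 10λ + 24 = 0.
Eigenvalues λ = -6, -4.
For λ=-6: (A-λI) row 1 is [8, 4], so an eigenvector is (-1, 2).
For λ=-4: (A-λI) row 1 is [6, 4], so an eigenvector is (2, -3).
General solution: K_1e^(-6t)(-1,2) + K_2e^(-4t)(2,-3).
Applying u(0)=4, v(0)=3 gives K_1=18, K_2=11.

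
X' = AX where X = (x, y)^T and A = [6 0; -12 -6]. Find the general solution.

x(t) = -c_2e^(6t), y(t) = c_1e^(-6t) + c_2e^(6t)

Coefficient matrix A = [[6, 0], [-12, -6]].
Characteristic polynomial det(A - λI) = λ^2 - 36 = 0.
Eigenvalues λ = -6, 6.
For λ=-6: (A-λI) row 1 is [12, 0], so an eigenvector is (0, 1).
For λ=6: (A-λI) row 2 is [-12, -12], so an eigenvector is (-1, 1).
General solution: c_1e^(-6t)(0,1) + c_2e^(6t)(-1,1).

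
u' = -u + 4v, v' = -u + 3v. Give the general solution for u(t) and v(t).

u(t) = 2c_1e^(t) + 2c_2te^(t) + 3c_2e^(t), v(t) = c_1e^(t) + c_2te^(t) + 2c_2e^(t)

Coefficient matrix A = [[-1, 4], [-1, 3]].
Characteristic polynomial det(A - λI) = λ^2 - 2λ + 1 = 0.
Single eigenvalue λ = 1 with algebraic multiplicity 2.
Eigenvector v = (2,1); generalized eigenvector w with (A-λI)w=v is (3,2).
General solution: e^(t)[c_1·v + c_2·(t·v + w)].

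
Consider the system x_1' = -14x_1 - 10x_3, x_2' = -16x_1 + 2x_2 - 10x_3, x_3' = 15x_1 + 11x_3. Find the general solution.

x_1(t) = c_1e^(-4t) - 2c_3e^(t), x_2(t) = c_1e^(-4t) + c_2e^(2t) - 2c_3e^(t), x_3(t) = -c_1e^(-4t) + 3c_3e^(t)

Coefficient matrix A = [[-14, 0, -10], [-16, 2, -10], [15, 0, 11]].
det(A - λI) = 0 gives eigenvalues λ = -4, 2, 1.
For λ=-4: eigenvector (1,1,-1).
For λ=2: eigenvector (0,1,0).
For λ=1: eigenvector (-2,-2,3).
General solution: c_1e^(-4t)(1,1,-1) + c_2e^(2t)(0,1,0) + c_3e^(t)(-2,-2,3).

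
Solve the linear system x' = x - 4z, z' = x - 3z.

Coefficient matrix A = [[1, -4], [1, -3]].
Characteristic polynomial det(A - λI) = λ^2 + 2λ + 1 = 0.
Single eigenvalue λ = -1 with algebraic multiplicity 2.
Eigenvector v = (-2,-1); generalized eigenvector w with (A-λI)w=v is (3,2).
General solution: e^(-t)[K_1·v + K_2·(t·v + w)].

x(t) = -2K_1e^(-t) - 2K_2te^(-t) + 3K_2e^(-t), z(t) = -K_1e^(-t) - K_2te^(-t) + 2K_2e^(-t)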